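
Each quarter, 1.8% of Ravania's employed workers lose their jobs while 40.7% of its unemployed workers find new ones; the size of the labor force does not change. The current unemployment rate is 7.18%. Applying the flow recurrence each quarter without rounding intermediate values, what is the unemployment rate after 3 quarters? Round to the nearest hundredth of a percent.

Unemployment rate after three quarters ≈ 4.80%.

With a fixed labor force, u_{t+1} = u_t + s·(1−u_t) − f·u_t = u_t·(1−s−f) + s.
Here 1−s−f = 0.575 and s = 0.018.
u_1 = 0.071800 × 0.575 + 0.018 = 0.059285.
u_2 = 0.059285 × 0.575 + 0.018 = 0.052089.
u_3 = 0.052089 × 0.575 + 0.018 = 0.047951.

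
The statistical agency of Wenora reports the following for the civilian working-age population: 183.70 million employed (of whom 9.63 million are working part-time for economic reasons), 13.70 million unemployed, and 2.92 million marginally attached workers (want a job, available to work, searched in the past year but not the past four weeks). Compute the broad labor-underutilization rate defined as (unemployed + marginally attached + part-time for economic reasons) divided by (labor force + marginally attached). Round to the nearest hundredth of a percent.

Broad underutilization rate ≈ 13.10%.

Labor force = 183.70 + 13.70 = 197.40 million.
Numerator = 13.70 + 2.92 + 9.63 = 26.25 million.
Denominator = 197.40 + 2.92 = 200.32 million.
Broad rate = 26.25 / 200.32 = 13.10%.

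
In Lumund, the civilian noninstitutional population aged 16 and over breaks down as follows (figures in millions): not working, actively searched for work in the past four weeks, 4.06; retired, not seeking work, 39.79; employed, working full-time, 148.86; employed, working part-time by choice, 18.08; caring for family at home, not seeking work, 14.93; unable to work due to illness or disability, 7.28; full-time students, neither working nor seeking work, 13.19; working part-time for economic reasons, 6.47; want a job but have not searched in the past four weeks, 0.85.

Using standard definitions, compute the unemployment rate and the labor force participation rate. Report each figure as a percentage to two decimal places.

Employed = 148.86 + 18.08 + 6.47 = 173.41 million (anyone who worked, including part-time for economic reasons, counts as employed).
Unemployed = 4.06 million.
Labor force = 173.41 + 4.06 = 177.47 million.
Not in labor force = 39.79 + 14.93 + 7.28 + 13.19 + 0.85 = 76.04 million (those not working and not actively searching are outside the labor force — including those who want a job but have given up searching).
Civilian working-age population = 177.47 + 76.04 = 253.51 million.
Unemployment rate = 4.06 / 177.47 = 2.29%.
Labor force participation rate = 177.47 / 253.51 = 70.01%.

Unemployment rate ≈ 2.29%; labor force participation rate ≈ 70.01%.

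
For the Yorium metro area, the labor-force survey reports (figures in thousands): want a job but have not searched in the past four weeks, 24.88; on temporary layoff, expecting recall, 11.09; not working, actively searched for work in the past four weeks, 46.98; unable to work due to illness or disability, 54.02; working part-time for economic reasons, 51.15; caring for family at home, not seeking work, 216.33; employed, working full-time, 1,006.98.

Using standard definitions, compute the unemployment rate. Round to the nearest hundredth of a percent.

Unemployment rate ≈ 5.20%.

Employed = 51.15 + 1,006.98 = 1,058.13 thousand (anyone who worked, including part-time for economic reasons, counts as employed).
Unemployed = 11.09 + 46.98 = 58.07 thousand (jobless and actively searching, or on temporary layoff).
Labor force = 1,058.13 + 58.07 = 1,116.20 thousand.
Unemployment rate = 58.07 / 1,116.20 = 5.20%.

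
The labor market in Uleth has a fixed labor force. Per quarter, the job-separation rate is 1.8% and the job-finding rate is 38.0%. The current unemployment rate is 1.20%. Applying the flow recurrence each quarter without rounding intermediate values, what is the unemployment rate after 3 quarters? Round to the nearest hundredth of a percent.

Unemployment rate after three quarters ≈ 3.80%.

With a fixed labor force, u_{t+1} = u_t + s·(1−u_t) − f·u_t = u_t·(1−s−f) + s.
Here 1−s−f = 0.602 and s = 0.018.
u_1 = 0.012000 × 0.602 + 0.018 = 0.025224.
u_2 = 0.025224 × 0.602 + 0.018 = 0.033185.
u_3 = 0.033185 × 0.602 + 0.018 = 0.037977.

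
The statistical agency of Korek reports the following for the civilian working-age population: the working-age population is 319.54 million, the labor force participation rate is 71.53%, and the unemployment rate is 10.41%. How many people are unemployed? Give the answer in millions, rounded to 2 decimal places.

Labor force = 0.7153 × 319.54 = 228.57 million.
Unemployed = 0.1041 × 228.57 ≈ 23.79 million.

About 23.79 million are unemployed.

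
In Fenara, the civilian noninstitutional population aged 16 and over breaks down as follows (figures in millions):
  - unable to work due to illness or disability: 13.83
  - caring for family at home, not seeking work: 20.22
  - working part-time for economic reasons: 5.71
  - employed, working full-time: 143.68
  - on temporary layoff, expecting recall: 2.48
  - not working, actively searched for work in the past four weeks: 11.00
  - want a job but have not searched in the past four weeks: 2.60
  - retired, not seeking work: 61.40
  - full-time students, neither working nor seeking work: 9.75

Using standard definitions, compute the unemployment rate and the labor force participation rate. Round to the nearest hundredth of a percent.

Employed = 5.71 + 143.68 = 149.39 million (anyone who worked, including part-time for economic reasons, counts as employed).
Unemployed = 2.48 + 11.00 = 13.48 million (jobless and actively searching, or on temporary layoff).
Labor force = 149.39 + 13.48 = 162.87 million.
Not in labor force = 13.83 + 20.22 + 2.60 + 61.40 + 9.75 = 107.80 million (those not working and not actively searching are outside the labor force — including those who want a job but have given up searching).
Civilian working-age population = 162.87 + 107.80 = 270.67 million.
Unemployment rate = 13.48 / 162.87 = 8.28%.
Labor force participation rate = 162.87 / 270.67 = 60.17%.

Unemployment rate ≈ 8.28%; labor force participation rate ≈ 60.17%.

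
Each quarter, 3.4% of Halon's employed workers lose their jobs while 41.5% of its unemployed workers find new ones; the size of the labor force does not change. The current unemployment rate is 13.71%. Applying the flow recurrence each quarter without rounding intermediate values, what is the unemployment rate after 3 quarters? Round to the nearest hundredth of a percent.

With a fixed labor force, u_{t+1} = u_t + s·(1−u_t) − f·u_t = u_t·(1−s−f) + s.
Here 1−s−f = 0.551 and s = 0.034.
u_1 = 0.137100 × 0.551 + 0.034 = 0.109542.
u_2 = 0.109542 × 0.551 + 0.034 = 0.094358.
u_3 = 0.094358 × 0.551 + 0.034 = 0.085991.

Unemployment rate after three quarters ≈ 8.60%.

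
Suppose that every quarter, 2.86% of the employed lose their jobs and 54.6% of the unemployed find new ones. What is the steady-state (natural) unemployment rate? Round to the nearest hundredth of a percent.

Steady-state unemployment rate ≈ 4.98%.

At steady state the flows balance: s·E = f·U, so U/(E+U) = s/(s+f).
u* = 2.86 / (2.86 + 54.6) = 2.86 / 57.46 = 4.98%.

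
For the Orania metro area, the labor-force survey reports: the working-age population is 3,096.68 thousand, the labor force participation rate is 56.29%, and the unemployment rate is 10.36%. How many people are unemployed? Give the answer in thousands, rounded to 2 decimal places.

Labor force = 0.5629 × 3,096.68 = 1,743.12 thousand.
Unemployed = 0.1036 × 1,743.12 ≈ 180.59 thousand.

About 180.59 thousand are unemployed.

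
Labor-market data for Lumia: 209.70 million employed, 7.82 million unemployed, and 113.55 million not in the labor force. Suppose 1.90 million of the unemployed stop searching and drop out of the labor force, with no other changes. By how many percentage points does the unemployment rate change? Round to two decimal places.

Initially, labor force = 209.70 + 7.82 = 217.52 million, so u = 7.82/217.52 = 3.60%.
After the change, unemployed and labor force both fall by 1.90 → E = 209.70, U = 5.92, labor force = 215.62 million.
New unemployment rate = 5.92 / 215.62 = 2.75%.
Change = 2.75% − 3.60% = −0.85 percentage points.

The unemployment rate changes by −0.85 percentage points.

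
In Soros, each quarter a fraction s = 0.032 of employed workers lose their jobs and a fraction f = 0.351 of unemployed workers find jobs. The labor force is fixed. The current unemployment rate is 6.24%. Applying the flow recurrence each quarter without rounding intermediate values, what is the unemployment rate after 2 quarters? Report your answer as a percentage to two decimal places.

Unemployment rate after two quarters ≈ 7.55%.

With a fixed labor force, u_{t+1} = u_t + s·(1−u_t) − f·u_t = u_t·(1−s−f) + s.
Here 1−s−f = 0.617 and s = 0.032.
u_1 = 0.062400 × 0.617 + 0.032 = 0.070501.
u_2 = 0.070501 × 0.617 + 0.032 = 0.075499.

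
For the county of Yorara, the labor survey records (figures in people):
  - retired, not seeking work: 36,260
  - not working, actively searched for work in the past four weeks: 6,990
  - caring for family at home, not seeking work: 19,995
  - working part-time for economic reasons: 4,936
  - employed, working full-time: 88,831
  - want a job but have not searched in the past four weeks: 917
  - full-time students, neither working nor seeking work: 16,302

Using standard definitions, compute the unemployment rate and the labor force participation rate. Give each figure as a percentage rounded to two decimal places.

Employed = 4,936 + 88,831 = 93,767 (anyone who worked, including part-time for economic reasons, counts as employed).
Unemployed = 6,990.
Labor force = 93,767 + 6,990 = 100,757.
Not in labor force = 36,260 + 19,995 + 917 + 16,302 = 73,474 (those not working and not actively searching are outside the labor force — including those who want a job but have given up searching).
Civilian working-age population = 100,757 + 73,474 = 174,231.
Unemployment rate = 6,990 / 100,757 = 6.94%.
Labor force participation rate = 100,757 / 174,231 = 57.83%.

Unemployment rate ≈ 6.94%; labor force participation rate ≈ 57.83%.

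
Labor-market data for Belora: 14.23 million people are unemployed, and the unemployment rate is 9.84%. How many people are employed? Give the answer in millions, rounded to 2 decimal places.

Labor force = U / u = 14.23 / 0.0984 ≈ 144.61 million.
Employed = labor force − unemployed = 144.61 − 14.23 = 130.38 million.

About 130.38 million are employed.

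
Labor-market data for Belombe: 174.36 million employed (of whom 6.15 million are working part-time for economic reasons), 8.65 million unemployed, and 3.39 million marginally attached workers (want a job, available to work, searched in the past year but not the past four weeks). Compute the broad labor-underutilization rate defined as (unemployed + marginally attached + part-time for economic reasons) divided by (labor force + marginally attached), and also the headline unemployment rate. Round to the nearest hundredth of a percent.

Broad underutilization rate ≈ 9.76%; headline unemployment rate ≈ 4.73%.

Labor force = 174.36 + 8.65 = 183.01 million.
Numerator = 8.65 + 3.39 + 6.15 = 18.19 million.
Denominator = 183.01 + 3.39 = 186.40 million.
Broad rate = 18.19 / 186.40 = 9.76%.
Headline unemployment rate = 8.65 / 183.01 = 4.73%.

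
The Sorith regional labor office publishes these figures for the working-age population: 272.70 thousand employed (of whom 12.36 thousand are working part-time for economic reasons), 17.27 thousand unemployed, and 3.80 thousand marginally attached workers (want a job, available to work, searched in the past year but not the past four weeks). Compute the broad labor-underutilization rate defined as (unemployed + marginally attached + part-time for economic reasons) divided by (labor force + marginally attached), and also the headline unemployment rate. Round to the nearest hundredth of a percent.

Labor force = 272.70 + 17.27 = 289.97 thousand.
Numerator = 17.27 + 3.80 + 12.36 = 33.43 thousand.
Denominator = 289.97 + 3.80 = 293.77 thousand.
Broad rate = 33.43 / 293.77 = 11.38%.
Headline unemployment rate = 17.27 / 289.97 = 5.96%.

Broad underutilization rate ≈ 11.38%; headline unemployment rate ≈ 5.96%.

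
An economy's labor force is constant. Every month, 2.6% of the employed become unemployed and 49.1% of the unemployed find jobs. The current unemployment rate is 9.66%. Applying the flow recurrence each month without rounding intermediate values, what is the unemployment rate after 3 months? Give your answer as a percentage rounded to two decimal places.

With a fixed labor force, u_{t+1} = u_t + s·(1−u_t) − f·u_t = u_t·(1−s−f) + s.
Here 1−s−f = 0.483 and s = 0.026.
u_1 = 0.096600 × 0.483 + 0.026 = 0.072658.
u_2 = 0.072658 × 0.483 + 0.026 = 0.061094.
u_3 = 0.061094 × 0.483 + 0.026 = 0.055508.

Unemployment rate after three months ≈ 5.55%.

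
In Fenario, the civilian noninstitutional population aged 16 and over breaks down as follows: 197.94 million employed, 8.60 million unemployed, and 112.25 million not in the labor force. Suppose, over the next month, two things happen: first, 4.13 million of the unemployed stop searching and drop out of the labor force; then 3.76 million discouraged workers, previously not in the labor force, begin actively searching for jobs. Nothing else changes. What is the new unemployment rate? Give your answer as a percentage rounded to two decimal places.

Initially, labor force = 197.94 + 8.60 = 206.54 million, so u = 8.60/206.54 = 4.16%.
After the first change, unemployed and labor force both fall by 4.13 → E = 197.94, U = 4.47, labor force = 202.41 million.
After the second change, unemployed and labor force both rise by 3.76 → E = 197.94, U = 8.23, labor force = 206.17 million.
New unemployment rate = 8.23 / 206.17 = 3.99%.

New unemployment rate ≈ 3.99%.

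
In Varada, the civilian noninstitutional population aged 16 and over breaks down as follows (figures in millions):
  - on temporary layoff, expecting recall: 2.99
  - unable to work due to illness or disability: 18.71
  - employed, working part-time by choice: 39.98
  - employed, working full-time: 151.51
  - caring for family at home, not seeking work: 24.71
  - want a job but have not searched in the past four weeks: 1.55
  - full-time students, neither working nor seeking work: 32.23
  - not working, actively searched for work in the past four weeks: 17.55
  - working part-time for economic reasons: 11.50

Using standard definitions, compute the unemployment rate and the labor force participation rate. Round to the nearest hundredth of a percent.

Employed = 39.98 + 151.51 + 11.50 = 202.99 million (anyone who worked, including part-time for economic reasons, counts as employed).
Unemployed = 2.99 + 17.55 = 20.54 million (jobless and actively searching, or on temporary layoff).
Labor force = 202.99 + 20.54 = 223.53 million.
Not in labor force = 18.71 + 24.71 + 1.55 + 32.23 = 77.20 million (those not working and not actively searching are outside the labor force — including those who want a job but have given up searching).
Civilian working-age population = 223.53 + 77.20 = 300.73 million.
Unemployment rate = 20.54 / 223.53 = 9.19%.
Labor force participation rate = 223.53 / 300.73 = 74.33%.

Unemployment rate ≈ 9.19%; labor force participation rate ≈ 74.33%.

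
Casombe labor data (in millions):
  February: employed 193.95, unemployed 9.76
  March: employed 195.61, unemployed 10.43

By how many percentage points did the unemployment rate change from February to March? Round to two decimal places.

The unemployment rate changed by +0.27 percentage points.

February: labor force = 193.95 + 9.76 = 203.71; u = 9.76/203.71 = 4.79%.
March: labor force = 195.61 + 10.43 = 206.04; u = 10.43/206.04 = 5.06%.
Change = 5.06% − 4.79% = +0.27 pp.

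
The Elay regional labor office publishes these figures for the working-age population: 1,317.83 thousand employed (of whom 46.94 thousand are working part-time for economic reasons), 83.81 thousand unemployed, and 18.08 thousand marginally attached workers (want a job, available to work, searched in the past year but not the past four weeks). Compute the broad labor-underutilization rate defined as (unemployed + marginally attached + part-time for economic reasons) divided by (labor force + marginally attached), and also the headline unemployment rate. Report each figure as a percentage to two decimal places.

Broad underutilization rate ≈ 10.48%; headline unemployment rate ≈ 5.98%.

Labor force = 1,317.83 + 83.81 = 1,401.64 thousand.
Numerator = 83.81 + 18.08 + 46.94 = 148.83 thousand.
Denominator = 1,401.64 + 18.08 = 1,419.72 thousand.
Broad rate = 148.83 / 1,419.72 = 10.48%.
Headline unemployment rate = 83.81 / 1,401.64 = 5.98%.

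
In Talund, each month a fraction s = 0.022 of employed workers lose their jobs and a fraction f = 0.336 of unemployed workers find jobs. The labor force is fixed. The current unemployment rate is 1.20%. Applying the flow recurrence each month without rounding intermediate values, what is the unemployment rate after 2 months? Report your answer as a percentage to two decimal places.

With a fixed labor force, u_{t+1} = u_t + s·(1−u_t) − f·u_t = u_t·(1−s−f) + s.
Here 1−s−f = 0.642 and s = 0.022.
u_1 = 0.012000 × 0.642 + 0.022 = 0.029704.
u_2 = 0.029704 × 0.642 + 0.022 = 0.041070.

Unemployment rate after two months ≈ 4.11%.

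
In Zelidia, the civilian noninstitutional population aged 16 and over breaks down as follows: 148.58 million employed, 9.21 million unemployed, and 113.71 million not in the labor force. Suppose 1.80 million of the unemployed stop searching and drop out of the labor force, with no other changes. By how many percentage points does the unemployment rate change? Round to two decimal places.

The unemployment rate changes by −1.09 percentage points.

Initially, labor force = 148.58 + 9.21 = 157.79 million, so u = 9.21/157.79 = 5.84%.
After the change, unemployed and labor force both fall by 1.80 → E = 148.58, U = 7.41, labor force = 155.99 million.
New unemployment rate = 7.41 / 155.99 = 4.75%.
Change = 4.75% − 5.84% = −1.09 percentage points.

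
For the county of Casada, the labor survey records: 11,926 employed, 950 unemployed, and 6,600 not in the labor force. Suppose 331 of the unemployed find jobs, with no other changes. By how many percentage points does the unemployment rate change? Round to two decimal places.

Initially, labor force = 11,926 + 950 = 12,876, so u = 950/12,876 = 7.38%.
After the change, unemployed falls and employed rises by 331; labor force unchanged → E = 12,257, U = 619, labor force = 12,876.
New unemployment rate = 619 / 12,876 = 4.81%.
Change = 4.81% − 7.38% = −2.57 percentage points.

The unemployment rate changes by −2.57 percentage points.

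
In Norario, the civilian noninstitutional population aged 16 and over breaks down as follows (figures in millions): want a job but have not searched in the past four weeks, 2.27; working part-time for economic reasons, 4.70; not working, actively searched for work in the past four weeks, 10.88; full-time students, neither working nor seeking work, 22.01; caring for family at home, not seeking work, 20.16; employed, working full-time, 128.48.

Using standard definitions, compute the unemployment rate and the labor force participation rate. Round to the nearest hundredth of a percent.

Unemployment rate ≈ 7.55%; labor force participation rate ≈ 76.42%.

Employed = 4.70 + 128.48 = 133.18 million (anyone who worked, including part-time for economic reasons, counts as employed).
Unemployed = 10.88 million.
Labor force = 133.18 + 10.88 = 144.06 million.
Not in labor force = 2.27 + 22.01 + 20.16 = 44.44 million (those not working and not actively searching are outside the labor force — including those who want a job but have given up searching).
Civilian working-age population = 144.06 + 44.44 = 188.50 million.
Unemployment rate = 10.88 / 144.06 = 7.55%.
Labor force participation rate = 144.06 / 188.50 = 76.42%.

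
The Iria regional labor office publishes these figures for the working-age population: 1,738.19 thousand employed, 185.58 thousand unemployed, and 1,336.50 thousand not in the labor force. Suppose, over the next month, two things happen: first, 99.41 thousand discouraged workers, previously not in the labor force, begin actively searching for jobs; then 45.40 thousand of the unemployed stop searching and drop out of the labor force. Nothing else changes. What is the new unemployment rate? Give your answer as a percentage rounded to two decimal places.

Initially, labor force = 1,738.19 + 185.58 = 1,923.77 thousand, so u = 185.58/1,923.77 = 9.65%.
After the first change, unemployed and labor force both rise by 99.41 → E = 1,738.19, U = 284.99, labor force = 2,023.18 thousand.
After the second change, unemployed and labor force both fall by 45.40 → E = 1,738.19, U = 239.59, labor force = 1,977.78 thousand.
New unemployment rate = 239.59 / 1,977.78 = 12.11%.

New unemployment rate ≈ 12.11%.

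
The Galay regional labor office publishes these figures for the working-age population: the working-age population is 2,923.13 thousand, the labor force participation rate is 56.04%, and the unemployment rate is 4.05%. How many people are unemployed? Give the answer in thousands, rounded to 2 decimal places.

About 66.34 thousand are unemployed.

Labor force = 0.5604 × 2,923.13 = 1,638.12 thousand.
Unemployed = 0.0405 × 1,638.12 ≈ 66.34 thousand.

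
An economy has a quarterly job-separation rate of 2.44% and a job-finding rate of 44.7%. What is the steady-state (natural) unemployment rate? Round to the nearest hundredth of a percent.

At steady state the flows balance: s·E = f·U, so U/(E+U) = s/(s+f).
u* = 2.44 / (2.44 + 44.7) = 2.44 / 47.14 = 5.18%.

Steady-state unemployment rate ≈ 5.18%.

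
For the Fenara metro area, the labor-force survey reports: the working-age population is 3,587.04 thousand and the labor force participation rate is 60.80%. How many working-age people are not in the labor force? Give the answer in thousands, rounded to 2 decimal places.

About 1,406.12 thousand are not in the labor force.

Share not in the labor force = 1 − 0.6080 = 0.3920.
Not in labor force = 0.3920 × 3,587.04 ≈ 1,406.12 thousand.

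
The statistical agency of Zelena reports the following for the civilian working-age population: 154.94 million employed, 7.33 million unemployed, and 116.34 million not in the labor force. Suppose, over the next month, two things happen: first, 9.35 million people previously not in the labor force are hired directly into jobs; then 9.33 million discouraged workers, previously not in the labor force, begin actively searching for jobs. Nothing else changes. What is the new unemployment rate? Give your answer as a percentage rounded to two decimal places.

Initially, labor force = 154.94 + 7.33 = 162.27 million, so u = 7.33/162.27 = 4.52%.
After the first change, employed and labor force both rise by 9.35; unemployed unchanged → E = 164.29, U = 7.33, labor force = 171.62 million.
After the second change, unemployed and labor force both rise by 9.33 → E = 164.29, U = 16.66, labor force = 180.95 million.
New unemployment rate = 16.66 / 180.95 = 9.21%.

New unemployment rate ≈ 9.21%.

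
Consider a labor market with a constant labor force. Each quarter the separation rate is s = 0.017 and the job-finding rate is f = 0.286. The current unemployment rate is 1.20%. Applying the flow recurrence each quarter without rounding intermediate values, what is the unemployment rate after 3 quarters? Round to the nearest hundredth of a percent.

With a fixed labor force, u_{t+1} = u_t + s·(1−u_t) − f·u_t = u_t·(1−s−f) + s.
Here 1−s−f = 0.697 and s = 0.017.
u_1 = 0.012000 × 0.697 + 0.017 = 0.025364.
u_2 = 0.025364 × 0.697 + 0.017 = 0.034679.
u_3 = 0.034679 × 0.697 + 0.017 = 0.041171.

Unemployment rate after three quarters ≈ 4.12%.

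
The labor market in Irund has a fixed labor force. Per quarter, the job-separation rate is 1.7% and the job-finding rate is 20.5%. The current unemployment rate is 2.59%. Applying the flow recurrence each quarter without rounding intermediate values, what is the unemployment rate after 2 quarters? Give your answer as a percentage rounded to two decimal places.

Unemployment rate after two quarters ≈ 4.59%.

With a fixed labor force, u_{t+1} = u_t + s·(1−u_t) − f·u_t = u_t·(1−s−f) + s.
Here 1−s−f = 0.778 and s = 0.017.
u_1 = 0.025900 × 0.778 + 0.017 = 0.037150.
u_2 = 0.037150 × 0.778 + 0.017 = 0.045903.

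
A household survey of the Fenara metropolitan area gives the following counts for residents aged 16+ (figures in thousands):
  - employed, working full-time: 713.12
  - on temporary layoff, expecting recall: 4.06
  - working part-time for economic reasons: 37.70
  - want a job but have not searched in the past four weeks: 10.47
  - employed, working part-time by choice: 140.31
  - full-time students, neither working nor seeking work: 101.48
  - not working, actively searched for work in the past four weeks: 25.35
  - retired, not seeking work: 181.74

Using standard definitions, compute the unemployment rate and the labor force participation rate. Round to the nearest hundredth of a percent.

Unemployment rate ≈ 3.19%; labor force participation rate ≈ 75.81%.

Employed = 713.12 + 37.70 + 140.31 = 891.13 thousand (anyone who worked, including part-time for economic reasons, counts as employed).
Unemployed = 4.06 + 25.35 = 29.41 thousand (jobless and actively searching, or on temporary layoff).
Labor force = 891.13 + 29.41 = 920.54 thousand.
Not in labor force = 10.47 + 101.48 + 181.74 = 293.69 thousand (those not working and not actively searching are outside the labor force — including those who want a job but have given up searching).
Civilian working-age population = 920.54 + 293.69 = 1,214.23 thousand.
Unemployment rate = 29.41 / 920.54 = 3.19%.
Labor force participation rate = 920.54 / 1,214.23 = 75.81%.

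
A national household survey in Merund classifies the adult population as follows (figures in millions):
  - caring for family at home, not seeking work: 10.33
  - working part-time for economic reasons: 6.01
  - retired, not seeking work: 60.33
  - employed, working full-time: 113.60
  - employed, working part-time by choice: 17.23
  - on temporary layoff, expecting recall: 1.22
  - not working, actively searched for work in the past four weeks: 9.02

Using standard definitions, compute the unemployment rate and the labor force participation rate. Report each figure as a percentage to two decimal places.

Unemployment rate ≈ 6.96%; labor force participation rate ≈ 67.55%.

Employed = 6.01 + 113.60 + 17.23 = 136.84 million (anyone who worked, including part-time for economic reasons, counts as employed).
Unemployed = 1.22 + 9.02 = 10.24 million (jobless and actively searching, or on temporary layoff).
Labor force = 136.84 + 10.24 = 147.08 million.
Not in labor force = 10.33 + 60.33 = 70.66 million (those not working and not actively searching are outside the labor force).
Civilian working-age population = 147.08 + 70.66 = 217.74 million.
Unemployment rate = 10.24 / 147.08 = 6.96%.
Labor force participation rate = 147.08 / 217.74 = 67.55%.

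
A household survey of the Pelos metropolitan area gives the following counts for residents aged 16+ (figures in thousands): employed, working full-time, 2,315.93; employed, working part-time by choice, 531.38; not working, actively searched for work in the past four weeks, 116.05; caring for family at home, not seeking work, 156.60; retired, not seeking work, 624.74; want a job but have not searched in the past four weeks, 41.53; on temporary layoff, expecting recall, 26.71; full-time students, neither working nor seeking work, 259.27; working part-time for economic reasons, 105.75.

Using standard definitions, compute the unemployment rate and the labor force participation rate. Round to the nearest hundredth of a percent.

Employed = 2,315.93 + 531.38 + 105.75 = 2,953.06 thousand (anyone who worked, including part-time for economic reasons, counts as employed).
Unemployed = 116.05 + 26.71 = 142.76 thousand (jobless and actively searching, or on temporary layoff).
Labor force = 2,953.06 + 142.76 = 3,095.82 thousand.
Not in labor force = 156.60 + 624.74 + 41.53 + 259.27 = 1,082.14 thousand (those not working and not actively searching are outside the labor force — including those who want a job but have given up searching).
Civilian working-age population = 3,095.82 + 1,082.14 = 4,177.96 thousand.
Unemployment rate = 142.76 / 3,095.82 = 4.61%.
Labor force participation rate = 3,095.82 / 4,177.96 = 74.10%.

Unemployment rate ≈ 4.61%; labor force participation rate ≈ 74.10%.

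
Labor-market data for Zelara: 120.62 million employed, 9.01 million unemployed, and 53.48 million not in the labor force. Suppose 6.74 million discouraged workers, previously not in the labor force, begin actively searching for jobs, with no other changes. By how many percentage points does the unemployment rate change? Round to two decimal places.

The unemployment rate changes by +4.60 percentage points.

Initially, labor force = 120.62 + 9.01 = 129.63 million, so u = 9.01/129.63 = 6.95%.
After the change, unemployed and labor force both rise by 6.74 → E = 120.62, U = 15.75, labor force = 136.37 million.
New unemployment rate = 15.75 / 136.37 = 11.55%.
Change = 11.55% − 6.95% = +4.60 percentage points.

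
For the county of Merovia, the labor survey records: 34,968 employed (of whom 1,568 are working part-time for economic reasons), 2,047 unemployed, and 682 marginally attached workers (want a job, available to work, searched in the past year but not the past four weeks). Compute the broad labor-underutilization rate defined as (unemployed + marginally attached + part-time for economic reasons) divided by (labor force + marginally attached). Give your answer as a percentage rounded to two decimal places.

Labor force = 34,968 + 2,047 = 37,015.
Numerator = 2,047 + 682 + 1,568 = 4,297.
Denominator = 37,015 + 682 = 37,697.
Broad rate = 4,297 / 37,697 = 11.40%.

Broad underutilization rate ≈ 11.40%.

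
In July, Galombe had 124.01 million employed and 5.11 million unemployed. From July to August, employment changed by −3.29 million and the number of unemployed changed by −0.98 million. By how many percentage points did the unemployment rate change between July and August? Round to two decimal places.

July: labor force = 124.01 + 5.11 = 129.12; u = 5.11/129.12 = 3.96%.
August: labor force = 120.72 + 4.13 = 124.85; u = 4.13/124.85 = 3.31%.
Change = 3.31% − 3.96% = −0.65 pp.

The unemployment rate changed by −0.65 percentage points.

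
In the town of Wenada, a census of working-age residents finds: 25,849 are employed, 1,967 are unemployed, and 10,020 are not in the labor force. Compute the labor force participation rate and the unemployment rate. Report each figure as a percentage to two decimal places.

Labor force participation rate ≈ 73.52%; unemployment rate ≈ 7.07%.

Labor force = employed + unemployed = 25,849 + 1,967 = 27,816.
Working-age population = 27,816 + 10,020 = 37,836.
Unemployment rate = 1,967 / 27,816 = 7.07%.
Labor force participation rate = 27,816 / 37,836 = 73.52%.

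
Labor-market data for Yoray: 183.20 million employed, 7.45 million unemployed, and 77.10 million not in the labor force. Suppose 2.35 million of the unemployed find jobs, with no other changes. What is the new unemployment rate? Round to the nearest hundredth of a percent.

Initially, labor force = 183.20 + 7.45 = 190.65 million, so u = 7.45/190.65 = 3.91%.
After the change, unemployed falls and employed rises by 2.35; labor force unchanged → E = 185.55, U = 5.10, labor force = 190.65 million.
New unemployment rate = 5.10 / 190.65 = 2.68%.

New unemployment rate ≈ 2.68%.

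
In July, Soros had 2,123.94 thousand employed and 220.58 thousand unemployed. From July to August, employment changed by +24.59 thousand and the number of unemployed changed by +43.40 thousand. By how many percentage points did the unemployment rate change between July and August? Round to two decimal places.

The unemployment rate changed by +1.53 percentage points.

July: labor force = 2,123.94 + 220.58 = 2,344.52; u = 220.58/2,344.52 = 9.41%.
August: labor force = 2,148.53 + 263.98 = 2,412.51; u = 263.98/2,412.51 = 10.94%.
Change = 10.94% − 9.41% = +1.53 pp.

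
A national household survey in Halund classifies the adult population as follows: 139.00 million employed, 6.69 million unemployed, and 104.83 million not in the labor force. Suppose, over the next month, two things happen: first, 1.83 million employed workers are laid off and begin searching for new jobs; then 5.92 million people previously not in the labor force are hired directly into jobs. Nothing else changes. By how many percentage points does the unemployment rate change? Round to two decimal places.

The unemployment rate changes by +1.03 percentage points.

Initially, labor force = 139.00 + 6.69 = 145.69 million, so u = 6.69/145.69 = 4.59%.
After the first change, employed falls and unemployed rises by 1.83; labor force unchanged → E = 137.17, U = 8.52, labor force = 145.69 million.
After the second change, employed and labor force both rise by 5.92; unemployed unchanged → E = 143.09, U = 8.52, labor force = 151.61 million.
New unemployment rate = 8.52 / 151.61 = 5.62%.
Change = 5.62% − 4.59% = +1.03 percentage points.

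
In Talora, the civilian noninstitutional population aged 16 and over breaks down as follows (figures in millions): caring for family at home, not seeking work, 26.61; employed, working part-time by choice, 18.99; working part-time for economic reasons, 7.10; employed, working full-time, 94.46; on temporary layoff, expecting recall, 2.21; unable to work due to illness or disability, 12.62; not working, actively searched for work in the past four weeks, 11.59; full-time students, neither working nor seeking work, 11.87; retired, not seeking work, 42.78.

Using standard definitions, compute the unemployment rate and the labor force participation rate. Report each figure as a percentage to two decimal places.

Unemployment rate ≈ 10.27%; labor force participation rate ≈ 58.87%.

Employed = 18.99 + 7.10 + 94.46 = 120.55 million (anyone who worked, including part-time for economic reasons, counts as employed).
Unemployed = 2.21 + 11.59 = 13.80 million (jobless and actively searching, or on temporary layoff).
Labor force = 120.55 + 13.80 = 134.35 million.
Not in labor force = 26.61 + 12.62 + 11.87 + 42.78 = 93.88 million (those not working and not actively searching are outside the labor force).
Civilian working-age population = 134.35 + 93.88 = 228.23 million.
Unemployment rate = 13.80 / 134.35 = 10.27%.
Labor force participation rate = 134.35 / 228.23 = 58.87%.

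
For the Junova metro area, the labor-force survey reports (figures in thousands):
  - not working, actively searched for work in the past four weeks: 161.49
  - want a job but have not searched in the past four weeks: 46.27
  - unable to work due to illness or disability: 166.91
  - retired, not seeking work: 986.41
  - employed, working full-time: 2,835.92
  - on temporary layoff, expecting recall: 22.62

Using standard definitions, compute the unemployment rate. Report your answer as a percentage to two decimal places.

Unemployment rate ≈ 6.10%.

Employed = 2,835.92 thousand.
Unemployed = 161.49 + 22.62 = 184.11 thousand (jobless and actively searching, or on temporary layoff).
Labor force = 2,835.92 + 184.11 = 3,020.03 thousand.
Unemployment rate = 184.11 / 3,020.03 = 6.10%.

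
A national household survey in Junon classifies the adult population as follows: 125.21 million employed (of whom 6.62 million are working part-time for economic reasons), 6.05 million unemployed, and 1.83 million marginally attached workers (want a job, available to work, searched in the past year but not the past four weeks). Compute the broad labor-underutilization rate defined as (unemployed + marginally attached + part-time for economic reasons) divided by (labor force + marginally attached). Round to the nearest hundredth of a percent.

Broad underutilization rate ≈ 10.89%.

Labor force = 125.21 + 6.05 = 131.26 million.
Numerator = 6.05 + 1.83 + 6.62 = 14.50 million.
Denominator = 131.26 + 1.83 = 133.09 million.
Broad rate = 14.50 / 133.09 = 10.89%.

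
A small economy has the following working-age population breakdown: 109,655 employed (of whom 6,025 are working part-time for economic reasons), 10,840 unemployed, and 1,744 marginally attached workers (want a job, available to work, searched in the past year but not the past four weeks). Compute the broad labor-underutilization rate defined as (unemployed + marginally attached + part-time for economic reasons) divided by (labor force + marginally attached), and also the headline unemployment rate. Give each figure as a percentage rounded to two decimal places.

Labor force = 109,655 + 10,840 = 120,495.
Numerator = 10,840 + 1,744 + 6,025 = 18,609.
Denominator = 120,495 + 1,744 = 122,239.
Broad rate = 18,609 / 122,239 = 15.22%.
Headline unemployment rate = 10,840 / 120,495 = 9.00%.

Broad underutilization rate ≈ 15.22%; headline unemployment rate ≈ 9.00%.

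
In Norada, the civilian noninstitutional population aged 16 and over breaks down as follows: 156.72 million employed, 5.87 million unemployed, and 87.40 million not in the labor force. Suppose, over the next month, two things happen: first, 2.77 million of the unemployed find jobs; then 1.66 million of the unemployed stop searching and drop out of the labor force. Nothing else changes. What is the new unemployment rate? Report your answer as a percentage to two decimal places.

New unemployment rate ≈ 0.89%.

Initially, labor force = 156.72 + 5.87 = 162.59 million, so u = 5.87/162.59 = 3.61%.
After the first change, unemployed falls and employed rises by 2.77; labor force unchanged → E = 159.49, U = 3.10, labor force = 162.59 million.
After the second change, unemployed and labor force both fall by 1.66 → E = 159.49, U = 1.44, labor force = 160.93 million.
New unemployment rate = 1.44 / 160.93 = 0.89%.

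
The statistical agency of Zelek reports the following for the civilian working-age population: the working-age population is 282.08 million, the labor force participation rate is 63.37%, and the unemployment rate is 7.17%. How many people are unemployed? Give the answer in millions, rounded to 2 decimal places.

About 12.82 million are unemployed.

Labor force = 0.6337 × 282.08 = 178.75 million.
Unemployed = 0.0717 × 178.75 ≈ 12.82 million.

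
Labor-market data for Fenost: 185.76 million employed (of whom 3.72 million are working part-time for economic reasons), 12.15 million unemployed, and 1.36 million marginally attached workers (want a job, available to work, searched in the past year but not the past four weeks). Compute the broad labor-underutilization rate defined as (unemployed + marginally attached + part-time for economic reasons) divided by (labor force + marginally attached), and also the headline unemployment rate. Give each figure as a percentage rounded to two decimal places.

Broad underutilization rate ≈ 8.65%; headline unemployment rate ≈ 6.14%.

Labor force = 185.76 + 12.15 = 197.91 million.
Numerator = 12.15 + 1.36 + 3.72 = 17.23 million.
Denominator = 197.91 + 1.36 = 199.27 million.
Broad rate = 17.23 / 199.27 = 8.65%.
Headline unemployment rate = 12.15 / 197.91 = 6.14%.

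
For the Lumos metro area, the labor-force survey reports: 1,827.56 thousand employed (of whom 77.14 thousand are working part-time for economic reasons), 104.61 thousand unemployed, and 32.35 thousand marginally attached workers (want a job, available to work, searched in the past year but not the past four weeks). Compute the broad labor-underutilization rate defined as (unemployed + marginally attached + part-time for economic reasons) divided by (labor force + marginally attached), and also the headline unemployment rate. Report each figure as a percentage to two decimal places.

Broad underutilization rate ≈ 10.90%; headline unemployment rate ≈ 5.41%.

Labor force = 1,827.56 + 104.61 = 1,932.17 thousand.
Numerator = 104.61 + 32.35 + 77.14 = 214.10 thousand.
Denominator = 1,932.17 + 32.35 = 1,964.52 thousand.
Broad rate = 214.10 / 1,964.52 = 10.90%.
Headline unemployment rate = 104.61 / 1,932.17 = 5.41%.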